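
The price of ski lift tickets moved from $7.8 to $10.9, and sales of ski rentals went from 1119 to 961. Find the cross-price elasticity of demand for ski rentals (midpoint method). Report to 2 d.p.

ΔQ_x = 961 − 1119 = -158; ΔP_y = 10.9 − 7.8 = 3.1.
Midpoints: P̄_y = 9.35, Q̄_x = 1040.0.
ε_xy = (ΔQ_x/ΔP_y)(P̄_y/Q̄_x) = (-158/3.1)(9.35/1040.0).
ε_xy < 0, so the goods are complements.

-0.46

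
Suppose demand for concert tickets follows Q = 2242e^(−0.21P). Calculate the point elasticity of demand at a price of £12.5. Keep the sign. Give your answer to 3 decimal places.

At P = 12.5, Q = 162.410.
dQ/dP = −0.21·2242e^(−0.21P) = −0.21Q = -34.106.
ε = (dQ/dP)(P/Q) = (-34.106)(12.5/162.410).
|ε| > 1, so demand is elastic at this price.

-2.625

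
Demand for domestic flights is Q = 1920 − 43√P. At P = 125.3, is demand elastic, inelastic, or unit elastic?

inelastic

Q = 1438.669, dQ/dP = -1.921.
ε = (dQ/dP)(P/Q) ≈ -0.167.
|ε| = 0.17 < 1.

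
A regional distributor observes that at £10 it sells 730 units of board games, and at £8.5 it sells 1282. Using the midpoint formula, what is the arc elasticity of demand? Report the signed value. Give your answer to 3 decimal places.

-3.384

ΔQ = 1282 − 730 = 552; ΔP = 8.5 − 10 = -1.5.
Midpoints: P̄ = 9.25, Q̄ = 1006.0.
ε = (ΔQ/ΔP)(P̄/Q̄) = (552/-1.5)(9.25/1006.0).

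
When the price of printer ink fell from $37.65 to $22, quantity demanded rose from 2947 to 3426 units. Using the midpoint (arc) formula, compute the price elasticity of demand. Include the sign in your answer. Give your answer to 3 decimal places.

ΔQ = 3426 − 2947 = 479; ΔP = 22 − 37.65 = -15.65.
Midpoints: P̄ = 29.82, Q̄ = 3186.5.
ε = (ΔQ/ΔP)(P̄/Q̄) = (479/-15.65)(29.82/3186.5).

-0.286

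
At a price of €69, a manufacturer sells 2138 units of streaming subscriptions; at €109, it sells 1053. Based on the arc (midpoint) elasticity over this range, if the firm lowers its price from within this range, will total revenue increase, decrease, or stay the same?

increase

Arc ε = (-1085/40)(89.00/1595.5) ≈ -1.513.
|ε| = 1.51 > 1, so demand is elastic. A price cut therefore raises total revenue.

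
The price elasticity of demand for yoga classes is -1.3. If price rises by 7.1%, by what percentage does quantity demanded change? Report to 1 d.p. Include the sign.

-9.2%

%ΔQ ≈ ε × %ΔP = (-1.3)(7.1%) = -9.23%.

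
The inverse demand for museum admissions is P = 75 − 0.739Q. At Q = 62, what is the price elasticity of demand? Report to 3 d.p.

At Q = 62, P = 75 − 0.739(62) = 29.18.
dP/dQ = −0.739, so dQ/dP = 1/(−0.739) = -1.353.
ε = (dQ/dP)(P/Q) = (-1.353)(29.18/62).

-0.637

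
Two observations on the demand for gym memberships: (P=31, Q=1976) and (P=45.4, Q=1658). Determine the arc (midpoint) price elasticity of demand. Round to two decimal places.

ΔQ = 1658 − 1976 = -318; ΔP = 45.4 − 31 = 14.4.
Midpoints: P̄ = 38.20, Q̄ = 1817.0.
ε = (ΔQ/ΔP)(P̄/Q̄) = (-318/14.4)(38.20/1817.0).

-0.46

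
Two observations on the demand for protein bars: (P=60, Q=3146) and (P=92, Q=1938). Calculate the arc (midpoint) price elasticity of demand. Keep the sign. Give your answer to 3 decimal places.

-1.129

ΔQ = 1938 − 3146 = -1208; ΔP = 92 − 60 = 32.
Midpoints: P̄ = 76.00, Q̄ = 2542.0.
ε = (ΔQ/ΔP)(P̄/Q̄) = (-1208/32)(76.00/2542.0).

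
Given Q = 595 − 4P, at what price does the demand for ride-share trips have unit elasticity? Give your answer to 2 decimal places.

For linear demand Q = a − bP, ε = −bP/(a − bP). |ε| = 1 when bP = a − bP, i.e. P = a/(2b).
P = 595/(2·4) = 595/8 = 74.3750.

74.38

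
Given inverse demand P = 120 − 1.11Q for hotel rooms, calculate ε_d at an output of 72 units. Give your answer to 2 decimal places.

At Q = 72, P = 120 − 1.11(72) = 40.08.
dP/dQ = −1.11, so dQ/dP = 1/(−1.11) = -0.901.
ε = (dQ/dP)(P/Q) = (-0.901)(40.08/72).

-0.50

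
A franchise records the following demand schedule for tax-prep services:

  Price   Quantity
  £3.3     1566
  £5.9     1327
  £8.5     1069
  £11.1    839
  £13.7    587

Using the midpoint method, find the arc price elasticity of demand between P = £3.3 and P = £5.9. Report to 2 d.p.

-0.29

At P = 3.3, Q = 1566; at P = 5.9, Q = 1327.
ΔQ = -239, ΔP = 2.6. Midpoints: P̄ = 4.60, Q̄ = 1446.5.
ε = (ΔQ/ΔP)(P̄/Q̄) = (-239/2.6)(4.60/1446.5).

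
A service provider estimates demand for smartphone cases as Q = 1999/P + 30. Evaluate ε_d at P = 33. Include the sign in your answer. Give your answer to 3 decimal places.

-0.669

At P = 33, Q = 90.576.
dQ/dP = −1999/P² = -1.836.
ε = (dQ/dP)(P/Q) = (-1.836)(33/90.576).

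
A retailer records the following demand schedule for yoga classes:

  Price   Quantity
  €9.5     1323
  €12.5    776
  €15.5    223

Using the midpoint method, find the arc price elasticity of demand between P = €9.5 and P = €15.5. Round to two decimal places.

-2.96

At P = 9.5, Q = 1323; at P = 15.5, Q = 223.
ΔQ = -1100, ΔP = 6.0. Midpoints: P̄ = 12.50, Q̄ = 773.0.
ε = (ΔQ/ΔP)(P̄/Q̄) = (-1100/6.0)(12.50/773.0).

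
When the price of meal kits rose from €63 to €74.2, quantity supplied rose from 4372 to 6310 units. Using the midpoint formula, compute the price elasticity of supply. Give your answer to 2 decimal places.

ΔQ = 6310 − 4372 = 1938; ΔP = 74.2 − 63 = 11.2.
Midpoints: P̄ = 68.60, Q̄ = 5341.0.
ε_s = (ΔQ/ΔP)(P̄/Q̄) = (1938/11.2)(68.60/5341.0).

2.22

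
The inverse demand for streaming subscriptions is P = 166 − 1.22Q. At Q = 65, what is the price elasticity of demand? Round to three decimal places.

At Q = 65, P = 166 − 1.22(65) = 86.70.
dP/dQ = −1.22, so dQ/dP = 1/(−1.22) = -0.820.
ε = (dQ/dP)(P/Q) = (-0.820)(86.70/65).

-1.093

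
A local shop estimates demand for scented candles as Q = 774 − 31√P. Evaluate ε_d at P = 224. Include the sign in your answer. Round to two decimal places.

-0.75

At P = 224, Q = 310.034.
dQ/dP = −31/(2√P) = -1.036.
ε = (dQ/dP)(P/Q) = (-1.036)(224/310.034).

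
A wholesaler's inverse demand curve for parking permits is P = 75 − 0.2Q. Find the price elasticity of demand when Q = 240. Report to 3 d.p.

-0.563

At Q = 240, P = 75 − 0.2(240) = 27.00.
dP/dQ = −0.2, so dQ/dP = 1/(−0.2) = -5.000.
ε = (dQ/dP)(P/Q) = (-5.000)(27.00/240).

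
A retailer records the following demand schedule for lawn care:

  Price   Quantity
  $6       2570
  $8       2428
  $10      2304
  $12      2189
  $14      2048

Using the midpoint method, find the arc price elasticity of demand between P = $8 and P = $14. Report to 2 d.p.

At P = 8, Q = 2428; at P = 14, Q = 2048.
ΔQ = -380, ΔP = 6. Midpoints: P̄ = 11.00, Q̄ = 2238.0.
ε = (ΔQ/ΔP)(P̄/Q̄) = (-380/6)(11.00/2238.0).

-0.31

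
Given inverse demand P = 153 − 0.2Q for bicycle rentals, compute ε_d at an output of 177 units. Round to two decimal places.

-3.32

At Q = 177, P = 153 − 0.2(177) = 117.60.
dP/dQ = −0.2, so dQ/dP = 1/(−0.2) = -5.000.
ε = (dQ/dP)(P/Q) = (-5.000)(117.60/177).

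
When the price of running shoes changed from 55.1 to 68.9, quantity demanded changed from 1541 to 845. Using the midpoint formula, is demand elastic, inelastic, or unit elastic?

elastic

Arc ε ≈ -2.621.
|ε| = 2.62 > 1.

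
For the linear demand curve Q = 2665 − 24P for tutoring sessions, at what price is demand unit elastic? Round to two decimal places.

55.52

For linear demand Q = a − bP, ε = −bP/(a − bP). |ε| = 1 when bP = a − bP, i.e. P = a/(2b).
P = 2665/(2·24) = 2665/48 = 55.5208.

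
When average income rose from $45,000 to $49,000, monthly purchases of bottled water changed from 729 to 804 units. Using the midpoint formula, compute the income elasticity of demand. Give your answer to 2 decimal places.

1.15

ΔQ = 75, ΔI = 4000. Midpoints: Ī = 47,000, Q̄ = 766.5.
ε_I = (ΔQ/ΔI)(Ī/Q̄) = (75/4000)(47000/766.5).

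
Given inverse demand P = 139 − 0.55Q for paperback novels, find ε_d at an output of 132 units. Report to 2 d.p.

At Q = 132, P = 139 − 0.55(132) = 66.40.
dP/dQ = −0.55, so dQ/dP = 1/(−0.55) = -1.818.
ε = (dQ/dP)(P/Q) = (-1.818)(66.40/132).

-0.91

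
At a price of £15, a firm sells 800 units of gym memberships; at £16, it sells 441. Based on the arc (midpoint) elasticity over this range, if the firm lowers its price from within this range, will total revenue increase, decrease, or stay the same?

Arc ε = (-359/1)(15.50/620.5) ≈ -8.968.
|ε| = 8.97 > 1, so demand is elastic. A price cut therefore raises total revenue.

increase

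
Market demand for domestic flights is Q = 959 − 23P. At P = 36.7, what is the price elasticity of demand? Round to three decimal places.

At P = 36.7, Q = 114.900.
dQ/dP = −23.
ε = (dQ/dP)(P/Q) = (-23)(36.7/114.900).

-7.346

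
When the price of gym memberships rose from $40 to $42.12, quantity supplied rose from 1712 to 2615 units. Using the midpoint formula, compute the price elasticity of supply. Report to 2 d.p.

8.08

ΔQ = 2615 − 1712 = 903; ΔP = 42.12 − 40 = 2.12.
Midpoints: P̄ = 41.06, Q̄ = 2163.5.
ε_s = (ΔQ/ΔP)(P̄/Q̄) = (903/2.12)(41.06/2163.5).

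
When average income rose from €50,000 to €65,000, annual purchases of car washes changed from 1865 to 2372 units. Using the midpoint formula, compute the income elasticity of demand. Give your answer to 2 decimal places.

ΔQ = 507, ΔI = 15000. Midpoints: Ī = 57,500, Q̄ = 2118.5.
ε_I = (ΔQ/ΔI)(Ī/Q̄) = (507/15000)(57500/2118.5).

0.92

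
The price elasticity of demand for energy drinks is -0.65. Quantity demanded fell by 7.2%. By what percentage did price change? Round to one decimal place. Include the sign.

%ΔP ≈ %ΔQ / ε = (-7.2%)/(-0.65) = 11.08%.

11.1%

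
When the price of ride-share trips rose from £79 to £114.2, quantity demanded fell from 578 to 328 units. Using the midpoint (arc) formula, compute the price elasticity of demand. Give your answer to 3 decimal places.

-1.515

ΔQ = 328 − 578 = -250; ΔP = 114.2 − 79 = 35.2.
Midpoints: P̄ = 96.60, Q̄ = 453.0.
ε = (ΔQ/ΔP)(P̄/Q̄) = (-250/35.2)(96.60/453.0).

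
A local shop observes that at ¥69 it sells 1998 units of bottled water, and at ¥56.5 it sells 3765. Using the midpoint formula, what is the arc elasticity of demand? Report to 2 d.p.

-3.08

ΔQ = 3765 − 1998 = 1767; ΔP = 56.5 − 69 = -12.5.
Midpoints: P̄ = 62.75, Q̄ = 2881.5.
ε = (ΔQ/ΔP)(P̄/Q̄) = (1767/-12.5)(62.75/2881.5).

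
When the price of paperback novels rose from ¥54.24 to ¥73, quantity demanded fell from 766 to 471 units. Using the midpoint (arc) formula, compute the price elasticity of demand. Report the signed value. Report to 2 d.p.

ΔQ = 471 − 766 = -295; ΔP = 73 − 54.24 = 18.76.
Midpoints: P̄ = 63.62, Q̄ = 618.5.
ε = (ΔQ/ΔP)(P̄/Q̄) = (-295/18.76)(63.62/618.5).

-1.62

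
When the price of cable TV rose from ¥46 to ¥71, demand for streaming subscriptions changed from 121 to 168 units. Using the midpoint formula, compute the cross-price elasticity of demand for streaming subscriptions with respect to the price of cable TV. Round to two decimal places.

0.76

ΔQ_x = 168 − 121 = 47; ΔP_y = 71 − 46 = 25.
Midpoints: P̄_y = 58.50, Q̄_x = 144.5.
ε_xy = (ΔQ_x/ΔP_y)(P̄_y/Q̄_x) = (47/25)(58.50/144.5).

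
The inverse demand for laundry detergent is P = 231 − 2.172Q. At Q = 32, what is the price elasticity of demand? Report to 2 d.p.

-2.32

At Q = 32, P = 231 − 2.172(32) = 161.50.
dP/dQ = −2.172, so dQ/dP = 1/(−2.172) = -0.460.
ε = (dQ/dP)(P/Q) = (-0.460)(161.50/32).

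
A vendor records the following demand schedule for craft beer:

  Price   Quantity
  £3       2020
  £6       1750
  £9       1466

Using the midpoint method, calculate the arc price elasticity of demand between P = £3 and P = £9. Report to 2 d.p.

At P = 3, Q = 2020; at P = 9, Q = 1466.
ΔQ = -554, ΔP = 6. Midpoints: P̄ = 6.00, Q̄ = 1743.0.
ε = (ΔQ/ΔP)(P̄/Q̄) = (-554/6)(6.00/1743.0).

-0.32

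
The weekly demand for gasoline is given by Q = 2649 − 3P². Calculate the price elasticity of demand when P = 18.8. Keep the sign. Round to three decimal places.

At P = 18.8, Q = 1588.680.
dQ/dP = −6P = -112.800.
ε = (dQ/dP)(P/Q) = (-112.800)(18.8/1588.680).

-1.335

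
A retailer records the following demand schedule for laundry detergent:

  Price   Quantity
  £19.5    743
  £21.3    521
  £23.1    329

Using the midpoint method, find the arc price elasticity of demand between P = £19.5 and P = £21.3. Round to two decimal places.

-3.98

At P = 19.5, Q = 743; at P = 21.3, Q = 521.
ΔQ = -222, ΔP = 1.8. Midpoints: P̄ = 20.40, Q̄ = 632.0.
ε = (ΔQ/ΔP)(P̄/Q̄) = (-222/1.8)(20.40/632.0).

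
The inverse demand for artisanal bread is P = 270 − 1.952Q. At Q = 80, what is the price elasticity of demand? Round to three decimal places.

-0.729

At Q = 80, P = 270 − 1.952(80) = 113.84.
dP/dQ = −1.952, so dQ/dP = 1/(−1.952) = -0.512.
ε = (dQ/dP)(P/Q) = (-0.512)(113.84/80).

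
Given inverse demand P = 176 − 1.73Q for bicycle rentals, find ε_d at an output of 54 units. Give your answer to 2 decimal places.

At Q = 54, P = 176 − 1.73(54) = 82.58.
dP/dQ = −1.73, so dQ/dP = 1/(−1.73) = -0.578.
ε = (dQ/dP)(P/Q) = (-0.578)(82.58/54).

-0.88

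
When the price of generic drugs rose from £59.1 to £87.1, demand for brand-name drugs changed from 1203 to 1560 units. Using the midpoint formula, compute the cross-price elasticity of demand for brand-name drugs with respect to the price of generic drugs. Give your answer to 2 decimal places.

0.67

ΔQ_x = 1560 − 1203 = 357; ΔP_y = 87.1 − 59.1 = 28.0.
Midpoints: P̄_y = 73.10, Q̄_x = 1381.5.
ε_xy = (ΔQ_x/ΔP_y)(P̄_y/Q̄_x) = (357/28.0)(73.10/1381.5).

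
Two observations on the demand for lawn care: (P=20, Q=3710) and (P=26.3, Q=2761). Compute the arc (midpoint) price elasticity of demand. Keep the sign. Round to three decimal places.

-1.078

ΔQ = 2761 − 3710 = -949; ΔP = 26.3 − 20 = 6.3.
Midpoints: P̄ = 23.15, Q̄ = 3235.5.
ε = (ΔQ/ΔP)(P̄/Q̄) = (-949/6.3)(23.15/3235.5).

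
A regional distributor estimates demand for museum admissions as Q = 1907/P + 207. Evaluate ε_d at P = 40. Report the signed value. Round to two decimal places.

At P = 40, Q = 254.675.
dQ/dP = −1907/P² = -1.192.
ε = (dQ/dP)(P/Q) = (-1.192)(40/254.675).

-0.19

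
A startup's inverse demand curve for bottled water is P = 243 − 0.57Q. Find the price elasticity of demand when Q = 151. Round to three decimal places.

At Q = 151, P = 243 − 0.57(151) = 156.93.
dP/dQ = −0.57, so dQ/dP = 1/(−0.57) = -1.754.
ε = (dQ/dP)(P/Q) = (-1.754)(156.93/151).

-1.823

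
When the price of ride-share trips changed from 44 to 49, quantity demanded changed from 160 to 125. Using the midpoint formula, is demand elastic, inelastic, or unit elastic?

elastic

Arc ε ≈ -2.284.
|ε| = 2.28 > 1.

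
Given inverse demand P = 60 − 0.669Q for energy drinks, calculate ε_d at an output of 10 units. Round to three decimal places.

-7.969

At Q = 10, P = 60 − 0.669(10) = 53.31.
dP/dQ = −0.669, so dQ/dP = 1/(−0.669) = -1.495.
ε = (dQ/dP)(P/Q) = (-1.495)(53.31/10).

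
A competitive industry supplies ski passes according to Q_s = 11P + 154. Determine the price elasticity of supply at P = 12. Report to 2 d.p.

0.46

At P = 12, Q_s = 286.
dQ_s/dP = 11.
ε_s = (dQ_s/dP)(P/Q_s) = (11)(12/286).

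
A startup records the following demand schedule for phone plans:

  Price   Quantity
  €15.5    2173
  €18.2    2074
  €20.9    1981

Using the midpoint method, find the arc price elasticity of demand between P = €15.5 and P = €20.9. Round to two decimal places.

-0.31

At P = 15.5, Q = 2173; at P = 20.9, Q = 1981.
ΔQ = -192, ΔP = 5.4. Midpoints: P̄ = 18.20, Q̄ = 2077.0.
ε = (ΔQ/ΔP)(P̄/Q̄) = (-192/5.4)(18.20/2077.0).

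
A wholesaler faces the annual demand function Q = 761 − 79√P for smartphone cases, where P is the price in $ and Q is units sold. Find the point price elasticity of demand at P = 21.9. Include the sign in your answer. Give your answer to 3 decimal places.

At P = 21.9, Q = 391.300.
dQ/dP = −79/(2√P) = -8.441.
ε = (dQ/dP)(P/Q) = (-8.441)(21.9/391.300).
|ε| < 1, so demand is inelastic at this price.

-0.472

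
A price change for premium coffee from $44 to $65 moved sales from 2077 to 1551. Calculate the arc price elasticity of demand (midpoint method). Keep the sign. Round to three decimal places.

-0.753

ΔQ = 1551 − 2077 = -526; ΔP = 65 − 44 = 21.
Midpoints: P̄ = 54.50, Q̄ = 1814.0.
ε = (ΔQ/ΔP)(P̄/Q̄) = (-526/21)(54.50/1814.0).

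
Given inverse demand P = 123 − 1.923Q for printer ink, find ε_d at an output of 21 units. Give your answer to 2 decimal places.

-2.05

At Q = 21, P = 123 − 1.923(21) = 82.62.
dP/dQ = −1.923, so dQ/dP = 1/(−1.923) = -0.520.
ε = (dQ/dP)(P/Q) = (-0.520)(82.62/21).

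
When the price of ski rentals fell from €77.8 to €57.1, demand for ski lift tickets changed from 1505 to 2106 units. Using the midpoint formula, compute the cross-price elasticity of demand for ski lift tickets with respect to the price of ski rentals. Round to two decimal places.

-1.08

ΔQ_x = 2106 − 1505 = 601; ΔP_y = 57.1 − 77.8 = -20.7.
Midpoints: P̄_y = 67.45, Q̄_x = 1805.5.
ε_xy = (ΔQ_x/ΔP_y)(P̄_y/Q̄_x) = (601/-20.7)(67.45/1805.5).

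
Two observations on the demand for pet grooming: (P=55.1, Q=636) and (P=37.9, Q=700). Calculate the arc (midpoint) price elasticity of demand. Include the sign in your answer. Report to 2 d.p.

-0.26

ΔQ = 700 − 636 = 64; ΔP = 37.9 − 55.1 = -17.2.
Midpoints: P̄ = 46.50, Q̄ = 668.0.
ε = (ΔQ/ΔP)(P̄/Q̄) = (64/-17.2)(46.50/668.0).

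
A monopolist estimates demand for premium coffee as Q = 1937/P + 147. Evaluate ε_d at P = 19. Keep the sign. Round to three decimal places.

At P = 19, Q = 248.947.
dQ/dP = −1937/P² = -5.366.
ε = (dQ/dP)(P/Q) = (-5.366)(19/248.947).
|ε| < 1, so demand is inelastic at this price.

-0.410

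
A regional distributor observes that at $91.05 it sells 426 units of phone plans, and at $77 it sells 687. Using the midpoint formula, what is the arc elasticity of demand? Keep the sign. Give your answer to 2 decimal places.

ΔQ = 687 − 426 = 261; ΔP = 77 − 91.05 = -14.05.
Midpoints: P̄ = 84.03, Q̄ = 556.5.
ε = (ΔQ/ΔP)(P̄/Q̄) = (261/-14.05)(84.03/556.5).

-2.80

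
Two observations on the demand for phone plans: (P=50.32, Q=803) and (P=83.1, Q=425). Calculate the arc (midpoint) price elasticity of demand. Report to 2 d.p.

ΔQ = 425 − 803 = -378; ΔP = 83.1 − 50.32 = 32.78.
Midpoints: P̄ = 66.71, Q̄ = 614.0.
ε = (ΔQ/ΔP)(P̄/Q̄) = (-378/32.78)(66.71/614.0).

-1.25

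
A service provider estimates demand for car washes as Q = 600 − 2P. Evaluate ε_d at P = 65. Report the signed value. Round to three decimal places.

-0.277

At P = 65, Q = 470.
dQ/dP = −2.
ε = (dQ/dP)(P/Q) = (-2)(65/470).
|ε| < 1, so demand is inelastic at this price.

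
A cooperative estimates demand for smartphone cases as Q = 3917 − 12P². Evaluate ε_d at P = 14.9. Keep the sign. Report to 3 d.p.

-4.253

At P = 14.9, Q = 1252.880.
dQ/dP = −24P = -357.600.
ε = (dQ/dP)(P/Q) = (-357.600)(14.9/1252.880).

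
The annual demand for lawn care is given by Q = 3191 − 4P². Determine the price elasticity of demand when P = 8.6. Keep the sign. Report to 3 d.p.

At P = 8.6, Q = 2895.160.
dQ/dP = −8P = -68.800.
ε = (dQ/dP)(P/Q) = (-68.800)(8.6/2895.160).

-0.204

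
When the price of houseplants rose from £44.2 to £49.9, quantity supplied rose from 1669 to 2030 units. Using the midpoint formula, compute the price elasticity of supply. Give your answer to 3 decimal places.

1.611

ΔQ = 2030 − 1669 = 361; ΔP = 49.9 − 44.2 = 5.7.
Midpoints: P̄ = 47.05, Q̄ = 1849.5.
ε_s = (ΔQ/ΔP)(P̄/Q̄) = (361/5.7)(47.05/1849.5).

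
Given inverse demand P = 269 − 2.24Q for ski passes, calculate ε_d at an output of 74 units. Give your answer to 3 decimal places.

At Q = 74, P = 269 − 2.24(74) = 103.24.
dP/dQ = −2.24, so dQ/dP = 1/(−2.24) = -0.446.
ε = (dQ/dP)(P/Q) = (-0.446)(103.24/74).

-0.623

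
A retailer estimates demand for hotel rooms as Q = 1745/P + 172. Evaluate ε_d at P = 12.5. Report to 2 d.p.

At P = 12.5, Q = 311.600.
dQ/dP = −1745/P² = -11.168.
ε = (dQ/dP)(P/Q) = (-11.168)(12.5/311.600).
|ε| < 1, so demand is inelastic at this price.

-0.45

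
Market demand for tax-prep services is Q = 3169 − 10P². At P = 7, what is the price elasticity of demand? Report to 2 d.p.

-0.37

At P = 7, Q = 2679.
dQ/dP = −20P = -140.
ε = (dQ/dP)(P/Q) = (-140)(7/2679).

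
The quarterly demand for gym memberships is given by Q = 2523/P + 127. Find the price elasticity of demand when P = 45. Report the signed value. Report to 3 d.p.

-0.306

At P = 45, Q = 183.067.
dQ/dP = −2523/P² = -1.246.
ε = (dQ/dP)(P/Q) = (-1.246)(45/183.067).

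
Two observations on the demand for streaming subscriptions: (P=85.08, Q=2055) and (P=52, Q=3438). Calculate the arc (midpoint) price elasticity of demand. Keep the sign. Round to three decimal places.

-1.043

ΔQ = 3438 − 2055 = 1383; ΔP = 52 − 85.08 = -33.08.
Midpoints: P̄ = 68.54, Q̄ = 2746.5.
ε = (ΔQ/ΔP)(P̄/Q̄) = (1383/-33.08)(68.54/2746.5).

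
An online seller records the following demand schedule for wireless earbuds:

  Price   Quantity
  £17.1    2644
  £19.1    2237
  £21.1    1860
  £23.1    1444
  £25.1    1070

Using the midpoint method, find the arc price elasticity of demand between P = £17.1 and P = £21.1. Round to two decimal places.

At P = 17.1, Q = 2644; at P = 21.1, Q = 1860.
ΔQ = -784, ΔP = 4.0. Midpoints: P̄ = 19.10, Q̄ = 2252.0.
ε = (ΔQ/ΔP)(P̄/Q̄) = (-784/4.0)(19.10/2252.0).

-1.66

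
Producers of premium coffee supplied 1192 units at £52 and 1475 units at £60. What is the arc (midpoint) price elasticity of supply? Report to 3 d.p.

1.486

ΔQ = 1475 − 1192 = 283; ΔP = 60 − 52 = 8.
Midpoints: P̄ = 56.00, Q̄ = 1333.5.
ε_s = (ΔQ/ΔP)(P̄/Q̄) = (283/8)(56.00/1333.5).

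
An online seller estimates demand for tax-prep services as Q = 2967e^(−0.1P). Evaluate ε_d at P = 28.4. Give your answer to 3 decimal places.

At P = 28.4, Q = 173.349.
dQ/dP = −0.1·2967e^(−0.1P) = −0.1Q = -17.335.
ε = (dQ/dP)(P/Q) = (-17.335)(28.4/173.349).
|ε| > 1, so demand is elastic at this price.

-2.840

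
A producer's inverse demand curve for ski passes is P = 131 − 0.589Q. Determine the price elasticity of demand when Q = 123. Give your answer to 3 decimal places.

At Q = 123, P = 131 − 0.589(123) = 58.55.
dP/dQ = −0.589, so dQ/dP = 1/(−0.589) = -1.698.
ε = (dQ/dP)(P/Q) = (-1.698)(58.55/123).

-0.808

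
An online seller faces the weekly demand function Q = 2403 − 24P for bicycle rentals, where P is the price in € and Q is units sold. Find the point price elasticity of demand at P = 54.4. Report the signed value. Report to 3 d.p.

-1.190

At P = 54.4, Q = 1097.400.
dQ/dP = −24.
ε = (dQ/dP)(P/Q) = (-24)(54.4/1097.400).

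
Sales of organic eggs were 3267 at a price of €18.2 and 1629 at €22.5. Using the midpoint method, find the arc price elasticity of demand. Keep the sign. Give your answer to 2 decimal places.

ΔQ = 1629 − 3267 = -1638; ΔP = 22.5 − 18.2 = 4.3.
Midpoints: P̄ = 20.35, Q̄ = 2448.0.
ε = (ΔQ/ΔP)(P̄/Q̄) = (-1638/4.3)(20.35/2448.0).

-3.17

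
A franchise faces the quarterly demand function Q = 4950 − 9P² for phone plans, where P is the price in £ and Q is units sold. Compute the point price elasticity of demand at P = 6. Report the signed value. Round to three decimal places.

-0.140

At P = 6, Q = 4626.
dQ/dP = −18P = -108.
ε = (dQ/dP)(P/Q) = (-108)(6/4626).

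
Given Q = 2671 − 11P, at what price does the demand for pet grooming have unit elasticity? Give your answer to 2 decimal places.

For linear demand Q = a − bP, ε = −bP/(a − bP). |ε| = 1 when bP = a − bP, i.e. P = a/(2b).
P = 2671/(2·11) = 2671/22 = 121.4091.

121.41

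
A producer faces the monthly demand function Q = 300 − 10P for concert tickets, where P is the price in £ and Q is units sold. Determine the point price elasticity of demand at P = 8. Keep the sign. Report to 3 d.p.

-0.364

At P = 8, Q = 220.
dQ/dP = −10.
ε = (dQ/dP)(P/Q) = (-10)(8/220).
|ε| < 1, so demand is inelastic at this price.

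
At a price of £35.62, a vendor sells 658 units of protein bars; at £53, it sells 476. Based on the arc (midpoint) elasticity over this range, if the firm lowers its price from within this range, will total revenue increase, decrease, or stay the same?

decrease

Arc ε = (-182/17.38)(44.31/567.0) ≈ -0.818.
|ε| = 0.82 < 1, so demand is inelastic. A price cut therefore reduces total revenue.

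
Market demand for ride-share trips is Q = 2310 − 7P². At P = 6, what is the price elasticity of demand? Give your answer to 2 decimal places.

-0.24

At P = 6, Q = 2058.
dQ/dP = −14P = -84.
ε = (dQ/dP)(P/Q) = (-84)(6/2058).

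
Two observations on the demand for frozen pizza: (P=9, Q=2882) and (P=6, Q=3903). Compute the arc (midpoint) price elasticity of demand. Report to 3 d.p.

-0.752

ΔQ = 3903 − 2882 = 1021; ΔP = 6 − 9 = -3.
Midpoints: P̄ = 7.50, Q̄ = 3392.5.
ε = (ΔQ/ΔP)(P̄/Q̄) = (1021/-3)(7.50/3392.5).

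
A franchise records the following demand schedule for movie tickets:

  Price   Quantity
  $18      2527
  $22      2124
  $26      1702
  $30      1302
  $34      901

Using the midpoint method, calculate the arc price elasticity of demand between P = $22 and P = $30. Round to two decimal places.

-1.56

At P = 22, Q = 2124; at P = 30, Q = 1302.
ΔQ = -822, ΔP = 8. Midpoints: P̄ = 26.00, Q̄ = 1713.0.
ε = (ΔQ/ΔP)(P̄/Q̄) = (-822/8)(26.00/1713.0).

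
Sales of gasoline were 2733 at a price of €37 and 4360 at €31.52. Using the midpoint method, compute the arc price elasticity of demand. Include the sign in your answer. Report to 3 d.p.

-2.868

ΔQ = 4360 − 2733 = 1627; ΔP = 31.52 − 37 = -5.48.
Midpoints: P̄ = 34.26, Q̄ = 3546.5.
ε = (ΔQ/ΔP)(P̄/Q̄) = (1627/-5.48)(34.26/3546.5).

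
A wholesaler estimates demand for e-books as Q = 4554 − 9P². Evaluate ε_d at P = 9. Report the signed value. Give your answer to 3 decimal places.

-0.381

At P = 9, Q = 3825.
dQ/dP = −18P = -162.
ε = (dQ/dP)(P/Q) = (-162)(9/3825).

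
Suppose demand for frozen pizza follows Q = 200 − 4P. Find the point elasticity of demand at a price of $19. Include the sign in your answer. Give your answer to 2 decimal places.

At P = 19, Q = 124.
dQ/dP = −4.
ε = (dQ/dP)(P/Q) = (-4)(19/124).
|ε| < 1, so demand is inelastic at this price.

-0.61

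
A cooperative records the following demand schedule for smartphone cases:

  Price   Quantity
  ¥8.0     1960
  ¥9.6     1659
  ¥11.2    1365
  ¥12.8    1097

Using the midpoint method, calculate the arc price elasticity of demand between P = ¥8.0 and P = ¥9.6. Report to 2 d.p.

At P = 8.0, Q = 1960; at P = 9.6, Q = 1659.
ΔQ = -301, ΔP = 1.6. Midpoints: P̄ = 8.80, Q̄ = 1809.5.
ε = (ΔQ/ΔP)(P̄/Q̄) = (-301/1.6)(8.80/1809.5).

-0.91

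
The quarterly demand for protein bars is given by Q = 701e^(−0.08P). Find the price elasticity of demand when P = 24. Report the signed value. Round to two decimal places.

-1.92

At P = 24, Q = 102.771.
dQ/dP = −0.08·701e^(−0.08P) = −0.08Q = -8.222.
ε = (dQ/dP)(P/Q) = (-8.222)(24/102.771).
|ε| > 1, so demand is elastic at this price.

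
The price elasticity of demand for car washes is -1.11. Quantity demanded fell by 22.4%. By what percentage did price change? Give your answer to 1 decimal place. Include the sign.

%ΔP ≈ %ΔQ / ε = (-22.4%)/(-1.11) = 20.18%.

20.2%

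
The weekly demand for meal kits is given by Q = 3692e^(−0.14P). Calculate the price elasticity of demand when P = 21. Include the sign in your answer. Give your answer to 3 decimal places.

At P = 21, Q = 195.180.
dQ/dP = −0.14·3692e^(−0.14P) = −0.14Q = -27.325.
ε = (dQ/dP)(P/Q) = (-27.325)(21/195.180).

-2.940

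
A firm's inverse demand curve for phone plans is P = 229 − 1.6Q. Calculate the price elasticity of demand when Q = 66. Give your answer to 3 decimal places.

At Q = 66, P = 229 − 1.6(66) = 123.40.
dP/dQ = −1.6, so dQ/dP = 1/(−1.6) = -0.625.
ε = (dQ/dP)(P/Q) = (-0.625)(123.40/66).

-1.169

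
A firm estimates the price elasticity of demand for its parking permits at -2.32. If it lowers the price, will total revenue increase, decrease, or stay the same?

increase

|ε| = 2.32 > 1, so demand is elastic. A price cut therefore raises total revenue.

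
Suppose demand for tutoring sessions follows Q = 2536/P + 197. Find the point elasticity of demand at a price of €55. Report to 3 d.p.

-0.190

At P = 55, Q = 243.109.
dQ/dP = −2536/P² = -0.838.
ε = (dQ/dP)(P/Q) = (-0.838)(55/243.109).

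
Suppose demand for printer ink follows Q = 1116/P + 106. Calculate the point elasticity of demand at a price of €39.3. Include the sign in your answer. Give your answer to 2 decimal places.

At P = 39.3, Q = 134.397.
dQ/dP = −1116/P² = -0.723.
ε = (dQ/dP)(P/Q) = (-0.723)(39.3/134.397).
|ε| < 1, so demand is inelastic at this price.

-0.21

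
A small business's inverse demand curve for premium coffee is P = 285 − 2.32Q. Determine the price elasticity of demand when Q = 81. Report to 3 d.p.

-0.517

At Q = 81, P = 285 − 2.32(81) = 97.08.
dP/dQ = −2.32, so dQ/dP = 1/(−2.32) = -0.431.
ε = (dQ/dP)(P/Q) = (-0.431)(97.08/81).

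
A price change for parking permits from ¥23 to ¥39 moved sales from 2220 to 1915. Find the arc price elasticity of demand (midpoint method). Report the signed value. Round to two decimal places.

-0.29

ΔQ = 1915 − 2220 = -305; ΔP = 39 − 23 = 16.
Midpoints: P̄ = 31.00, Q̄ = 2067.5.
ε = (ΔQ/ΔP)(P̄/Q̄) = (-305/16)(31.00/2067.5).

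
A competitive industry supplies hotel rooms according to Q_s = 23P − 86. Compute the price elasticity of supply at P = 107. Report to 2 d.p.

At P = 107, Q_s = 2375.
dQ_s/dP = 23.
ε_s = (dQ_s/dP)(P/Q_s) = (23)(107/2375).

1.04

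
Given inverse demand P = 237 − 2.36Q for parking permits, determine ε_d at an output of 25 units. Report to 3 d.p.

-3.017

At Q = 25, P = 237 − 2.36(25) = 178.00.
dP/dQ = −2.36, so dQ/dP = 1/(−2.36) = -0.424.
ε = (dQ/dP)(P/Q) = (-0.424)(178.00/25).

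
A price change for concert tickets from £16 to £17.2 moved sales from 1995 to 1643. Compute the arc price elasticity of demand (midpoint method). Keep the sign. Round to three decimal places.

-2.677

ΔQ = 1643 − 1995 = -352; ΔP = 17.2 − 16 = 1.2.
Midpoints: P̄ = 16.60, Q̄ = 1819.0.
ε = (ΔQ/ΔP)(P̄/Q̄) = (-352/1.2)(16.60/1819.0).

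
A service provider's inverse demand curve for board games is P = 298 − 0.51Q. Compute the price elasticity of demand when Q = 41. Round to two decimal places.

-13.25

At Q = 41, P = 298 − 0.51(41) = 277.09.
dP/dQ = −0.51, so dQ/dP = 1/(−0.51) = -1.961.
ε = (dQ/dP)(P/Q) = (-1.961)(277.09/41).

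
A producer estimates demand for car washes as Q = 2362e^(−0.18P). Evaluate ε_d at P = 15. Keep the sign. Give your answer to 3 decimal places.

At P = 15, Q = 158.739.
dQ/dP = −0.18·2362e^(−0.18P) = −0.18Q = -28.573.
ε = (dQ/dP)(P/Q) = (-28.573)(15/158.739).

-2.700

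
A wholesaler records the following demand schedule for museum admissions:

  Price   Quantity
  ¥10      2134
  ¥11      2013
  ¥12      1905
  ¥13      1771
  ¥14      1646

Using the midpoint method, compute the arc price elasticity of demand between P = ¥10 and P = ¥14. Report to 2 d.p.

-0.77

At P = 10, Q = 2134; at P = 14, Q = 1646.
ΔQ = -488, ΔP = 4. Midpoints: P̄ = 12.00, Q̄ = 1890.0.
ε = (ΔQ/ΔP)(P̄/Q̄) = (-488/4)(12.00/1890.0).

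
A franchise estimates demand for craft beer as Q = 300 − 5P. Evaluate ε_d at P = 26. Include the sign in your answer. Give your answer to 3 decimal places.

-0.765

At P = 26, Q = 170.
dQ/dP = −5.
ε = (dQ/dP)(P/Q) = (-5)(26/170).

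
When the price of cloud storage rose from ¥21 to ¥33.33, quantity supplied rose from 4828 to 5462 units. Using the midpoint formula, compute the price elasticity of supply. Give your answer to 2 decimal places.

0.27

ΔQ = 5462 − 4828 = 634; ΔP = 33.33 − 21 = 12.33.
Midpoints: P̄ = 27.16, Q̄ = 5145.0.
ε_s = (ΔQ/ΔP)(P̄/Q̄) = (634/12.33)(27.16/5145.0).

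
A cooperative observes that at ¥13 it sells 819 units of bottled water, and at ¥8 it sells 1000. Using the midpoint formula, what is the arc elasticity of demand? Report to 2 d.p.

ΔQ = 1000 − 819 = 181; ΔP = 8 − 13 = -5.
Midpoints: P̄ = 10.50, Q̄ = 909.5.
ε = (ΔQ/ΔP)(P̄/Q̄) = (181/-5)(10.50/909.5).

-0.42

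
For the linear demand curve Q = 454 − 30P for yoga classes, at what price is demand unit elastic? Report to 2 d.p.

7.57

For linear demand Q = a − bP, ε = −bP/(a − bP). |ε| = 1 when bP = a − bP, i.e. P = a/(2b).
P = 454/(2·30) = 454/60 = 7.5667.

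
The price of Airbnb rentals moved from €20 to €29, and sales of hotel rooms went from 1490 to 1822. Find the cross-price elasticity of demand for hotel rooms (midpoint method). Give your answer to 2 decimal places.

0.55

ΔQ_x = 1822 − 1490 = 332; ΔP_y = 29 − 20 = 9.
Midpoints: P̄_y = 24.50, Q̄_x = 1656.0.
ε_xy = (ΔQ_x/ΔP_y)(P̄_y/Q̄_x) = (332/9)(24.50/1656.0).
ε_xy > 0, so the goods are substitutes.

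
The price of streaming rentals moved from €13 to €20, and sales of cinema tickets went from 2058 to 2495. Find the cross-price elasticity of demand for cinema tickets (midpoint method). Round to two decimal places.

ΔQ_x = 2495 − 2058 = 437; ΔP_y = 20 − 13 = 7.
Midpoints: P̄_y = 16.50, Q̄_x = 2276.5.
ε_xy = (ΔQ_x/ΔP_y)(P̄_y/Q̄_x) = (437/7)(16.50/2276.5).
ε_xy > 0, so the goods are substitutes.

0.45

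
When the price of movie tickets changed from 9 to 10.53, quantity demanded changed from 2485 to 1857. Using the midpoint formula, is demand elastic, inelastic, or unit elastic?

Arc ε ≈ -1.846.
|ε| = 1.85 > 1.

elastic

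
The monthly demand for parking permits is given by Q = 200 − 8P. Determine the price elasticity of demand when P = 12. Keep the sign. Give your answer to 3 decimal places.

-0.923

At P = 12, Q = 104.
dQ/dP = −8.
ε = (dQ/dP)(P/Q) = (-8)(12/104).
|ε| < 1, so demand is inelastic at this price.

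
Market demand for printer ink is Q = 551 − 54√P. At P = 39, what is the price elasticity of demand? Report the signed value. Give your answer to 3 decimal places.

-0.789

At P = 39, Q = 213.770.
dQ/dP = −54/(2√P) = -4.323.
ε = (dQ/dP)(P/Q) = (-4.323)(39/213.770).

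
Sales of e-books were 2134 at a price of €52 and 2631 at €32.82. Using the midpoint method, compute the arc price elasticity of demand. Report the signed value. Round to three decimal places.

-0.461

ΔQ = 2631 − 2134 = 497; ΔP = 32.82 − 52 = -19.18.
Midpoints: P̄ = 42.41, Q̄ = 2382.5.
ε = (ΔQ/ΔP)(P̄/Q̄) = (497/-19.18)(42.41/2382.5).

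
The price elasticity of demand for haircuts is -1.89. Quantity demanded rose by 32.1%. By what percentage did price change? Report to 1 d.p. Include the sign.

%ΔP ≈ %ΔQ / ε = (32.1%)/(-1.89) = -16.98%.

-17.0%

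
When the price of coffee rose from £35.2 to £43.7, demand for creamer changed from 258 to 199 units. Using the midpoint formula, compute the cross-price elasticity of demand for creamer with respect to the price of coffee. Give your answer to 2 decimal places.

-1.20

ΔQ_x = 199 − 258 = -59; ΔP_y = 43.7 − 35.2 = 8.5.
Midpoints: P̄_y = 39.45, Q̄_x = 228.5.
ε_xy = (ΔQ_x/ΔP_y)(P̄_y/Q̄_x) = (-59/8.5)(39.45/228.5).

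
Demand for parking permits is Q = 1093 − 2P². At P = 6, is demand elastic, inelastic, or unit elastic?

Q = 1021, dQ/dP = -24.
ε = (dQ/dP)(P/Q) ≈ -0.141.
|ε| = 0.14 < 1.

inelastic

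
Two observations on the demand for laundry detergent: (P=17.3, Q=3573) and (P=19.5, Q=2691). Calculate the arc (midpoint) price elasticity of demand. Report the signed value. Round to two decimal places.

ΔQ = 2691 − 3573 = -882; ΔP = 19.5 − 17.3 = 2.2.
Midpoints: P̄ = 18.40, Q̄ = 3132.0.
ε = (ΔQ/ΔP)(P̄/Q̄) = (-882/2.2)(18.40/3132.0).

-2.36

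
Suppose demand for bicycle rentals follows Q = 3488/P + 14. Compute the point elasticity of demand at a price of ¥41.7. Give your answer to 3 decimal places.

-0.857

At P = 41.7, Q = 97.645.
dQ/dP = −3488/P² = -2.006.
ε = (dQ/dP)(P/Q) = (-2.006)(41.7/97.645).
|ε| < 1, so demand is inelastic at this price.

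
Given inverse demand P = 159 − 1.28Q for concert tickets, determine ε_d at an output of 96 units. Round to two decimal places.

-0.29

At Q = 96, P = 159 − 1.28(96) = 36.12.
dP/dQ = −1.28, so dQ/dP = 1/(−1.28) = -0.781.
ε = (dQ/dP)(P/Q) = (-0.781)(36.12/96).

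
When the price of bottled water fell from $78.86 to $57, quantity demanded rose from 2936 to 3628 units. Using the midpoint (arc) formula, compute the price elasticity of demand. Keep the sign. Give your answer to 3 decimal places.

-0.655

ΔQ = 3628 − 2936 = 692; ΔP = 57 − 78.86 = -21.86.
Midpoints: P̄ = 67.93, Q̄ = 3282.0.
ε = (ΔQ/ΔP)(P̄/Q̄) = (692/-21.86)(67.93/3282.0).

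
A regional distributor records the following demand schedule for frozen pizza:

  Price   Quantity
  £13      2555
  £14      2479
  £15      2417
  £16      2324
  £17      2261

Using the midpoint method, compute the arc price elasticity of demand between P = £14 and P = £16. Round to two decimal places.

At P = 14, Q = 2479; at P = 16, Q = 2324.
ΔQ = -155, ΔP = 2. Midpoints: P̄ = 15.00, Q̄ = 2401.5.
ε = (ΔQ/ΔP)(P̄/Q̄) = (-155/2)(15.00/2401.5).

-0.48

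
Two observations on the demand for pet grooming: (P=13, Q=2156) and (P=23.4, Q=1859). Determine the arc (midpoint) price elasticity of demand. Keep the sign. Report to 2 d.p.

ΔQ = 1859 − 2156 = -297; ΔP = 23.4 − 13 = 10.4.
Midpoints: P̄ = 18.20, Q̄ = 2007.5.
ε = (ΔQ/ΔP)(P̄/Q̄) = (-297/10.4)(18.20/2007.5).

-0.26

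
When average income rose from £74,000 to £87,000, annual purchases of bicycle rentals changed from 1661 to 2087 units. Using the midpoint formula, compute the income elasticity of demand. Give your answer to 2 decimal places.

1.41

ΔQ = 426, ΔI = 13000. Midpoints: Ī = 80,500, Q̄ = 1874.0.
ε_I = (ΔQ/ΔI)(Ī/Q̄) = (426/13000)(80500/1874.0).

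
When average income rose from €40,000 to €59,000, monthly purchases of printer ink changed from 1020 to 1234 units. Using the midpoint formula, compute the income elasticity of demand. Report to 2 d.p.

0.49

ΔQ = 214, ΔI = 19000. Midpoints: Ī = 49,500, Q̄ = 1127.0.
ε_I = (ΔQ/ΔI)(Ī/Q̄) = (214/19000)(49500/1127.0).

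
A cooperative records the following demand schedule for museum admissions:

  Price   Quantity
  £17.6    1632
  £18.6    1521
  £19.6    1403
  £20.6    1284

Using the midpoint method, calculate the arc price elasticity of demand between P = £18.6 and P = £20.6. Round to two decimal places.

-1.66

At P = 18.6, Q = 1521; at P = 20.6, Q = 1284.
ΔQ = -237, ΔP = 2.0. Midpoints: P̄ = 19.60, Q̄ = 1402.5.
ε = (ΔQ/ΔP)(P̄/Q̄) = (-237/2.0)(19.60/1402.5).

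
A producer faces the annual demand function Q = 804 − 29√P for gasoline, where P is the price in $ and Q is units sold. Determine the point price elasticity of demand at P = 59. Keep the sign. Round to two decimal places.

-0.19

At P = 59, Q = 581.247.
dQ/dP = −29/(2√P) = -1.888.
ε = (dQ/dP)(P/Q) = (-1.888)(59/581.247).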